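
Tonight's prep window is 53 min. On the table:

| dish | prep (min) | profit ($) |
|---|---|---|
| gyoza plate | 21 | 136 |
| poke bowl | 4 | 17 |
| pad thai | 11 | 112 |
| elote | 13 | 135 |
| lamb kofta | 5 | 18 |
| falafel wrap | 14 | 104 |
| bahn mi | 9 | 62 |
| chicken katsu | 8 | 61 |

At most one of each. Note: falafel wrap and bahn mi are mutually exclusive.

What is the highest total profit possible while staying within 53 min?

The ratio heuristic lands on poke bowl + pad thai + elote + falafel wrap + chicken katsu (429) but leaves 3 min idle.
Dropping poke bowl and falafel wrap frees 18 min; slotting in gyoza plate (21 min) lifts the total to 444 at 53 min.
Every other selection either busts 53 min or breaks a pairing rule or fails to beat 444.

444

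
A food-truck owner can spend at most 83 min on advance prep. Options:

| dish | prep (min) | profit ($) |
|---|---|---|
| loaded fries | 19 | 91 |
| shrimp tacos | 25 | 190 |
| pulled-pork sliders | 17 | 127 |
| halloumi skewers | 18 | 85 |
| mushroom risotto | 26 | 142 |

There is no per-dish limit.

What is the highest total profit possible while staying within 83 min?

571

Taking the top-ratio dishes first gives 3×shrimp tacos for 570 (75 min).
Dropping 2×shrimp tacos frees 50 min; slotting in 3×pulled-pork sliders (51 min) lifts the total to 571 at 76 min.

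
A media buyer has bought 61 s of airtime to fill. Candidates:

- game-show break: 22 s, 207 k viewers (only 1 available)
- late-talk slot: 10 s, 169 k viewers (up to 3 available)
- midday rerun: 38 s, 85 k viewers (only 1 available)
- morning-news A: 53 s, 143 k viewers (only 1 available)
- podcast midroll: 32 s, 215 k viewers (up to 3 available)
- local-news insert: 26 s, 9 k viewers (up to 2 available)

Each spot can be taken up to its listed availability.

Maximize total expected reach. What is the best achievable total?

714

The ratio ordering already packs tightly: game-show break + 3×late-talk slot, 52 s, 714.
Nothing else within 61 s beats 714.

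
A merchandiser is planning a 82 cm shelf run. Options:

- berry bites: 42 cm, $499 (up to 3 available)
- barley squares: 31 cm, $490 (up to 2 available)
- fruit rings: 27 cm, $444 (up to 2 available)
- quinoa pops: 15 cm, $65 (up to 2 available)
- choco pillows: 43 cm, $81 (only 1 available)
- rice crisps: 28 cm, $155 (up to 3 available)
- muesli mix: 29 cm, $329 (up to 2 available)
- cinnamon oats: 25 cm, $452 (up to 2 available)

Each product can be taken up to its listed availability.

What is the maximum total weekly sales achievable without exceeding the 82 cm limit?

1394

Filling by ratio: fruit rings + 2×cinnamon oats for 1348, with 5 cm left unused.
Replace fruit rings with barley squares: the trade gains 46 net, giving 1394 at 81 cm.
Nothing else within 82 cm beats 1394.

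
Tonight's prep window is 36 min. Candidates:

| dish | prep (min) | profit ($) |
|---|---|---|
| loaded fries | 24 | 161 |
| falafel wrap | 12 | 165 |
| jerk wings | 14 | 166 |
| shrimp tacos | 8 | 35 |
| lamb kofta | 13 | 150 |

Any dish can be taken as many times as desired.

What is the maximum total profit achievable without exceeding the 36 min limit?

The ratio ordering already packs tightly: 3×falafel wrap, 36 min, 495.
No other feasible combination exceeds 495.

495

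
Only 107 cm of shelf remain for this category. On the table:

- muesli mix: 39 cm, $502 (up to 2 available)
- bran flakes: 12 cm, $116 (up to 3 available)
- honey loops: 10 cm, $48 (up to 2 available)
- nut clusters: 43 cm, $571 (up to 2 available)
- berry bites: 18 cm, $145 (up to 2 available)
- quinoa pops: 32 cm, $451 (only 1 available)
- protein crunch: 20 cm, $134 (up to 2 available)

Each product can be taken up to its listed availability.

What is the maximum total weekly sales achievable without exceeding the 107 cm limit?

Ranking by ratio (weekly sales/cm): quinoa pops 14.09, nut clusters 13.28, muesli mix 12.87, bran flakes 9.67.
Filling by ratio: 2×bran flakes + nut clusters + quinoa pops for 1254, with 8 cm left unused.
Dropping quinoa pops frees 32 cm; slotting in muesli mix (39 cm) lifts the total to 1305 at 106 cm.
No other feasible combination exceeds 1305.

1305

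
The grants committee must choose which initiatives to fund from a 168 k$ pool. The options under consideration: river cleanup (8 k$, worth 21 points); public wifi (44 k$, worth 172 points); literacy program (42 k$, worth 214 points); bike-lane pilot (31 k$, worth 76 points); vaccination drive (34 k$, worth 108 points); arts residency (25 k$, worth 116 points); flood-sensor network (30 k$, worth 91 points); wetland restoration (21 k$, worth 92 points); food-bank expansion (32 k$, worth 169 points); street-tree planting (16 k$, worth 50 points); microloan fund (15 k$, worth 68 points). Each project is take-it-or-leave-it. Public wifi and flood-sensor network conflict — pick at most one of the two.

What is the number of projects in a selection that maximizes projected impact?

5

Optimal total is 763.
One optimal bundle: public wifi + literacy program + arts residency + wetland restoration + food-bank expansion (164 k$).
Any selection reaching 763 contains exactly 5 projects.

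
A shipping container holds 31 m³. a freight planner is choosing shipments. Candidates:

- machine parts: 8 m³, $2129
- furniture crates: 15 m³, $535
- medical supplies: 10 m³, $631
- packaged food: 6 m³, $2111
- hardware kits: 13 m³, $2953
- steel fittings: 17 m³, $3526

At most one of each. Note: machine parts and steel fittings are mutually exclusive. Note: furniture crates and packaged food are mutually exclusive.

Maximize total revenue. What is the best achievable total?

Taking machine parts + packaged food + hardware kits: 27 m³ used, 7193 in revenue.

7193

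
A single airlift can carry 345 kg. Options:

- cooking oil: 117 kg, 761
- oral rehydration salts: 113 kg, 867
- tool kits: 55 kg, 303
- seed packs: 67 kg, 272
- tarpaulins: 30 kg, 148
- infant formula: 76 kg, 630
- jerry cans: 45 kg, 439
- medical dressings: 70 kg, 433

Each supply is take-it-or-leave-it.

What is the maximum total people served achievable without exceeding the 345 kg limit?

Taking oral rehydration salts + tarpaulins + infant formula + jerry cans + medical dressings: 334 kg used, 2517 in people served.
Next best is cooking oil + oral rehydration salts + jerry cans + medical dressings at 2500 (345 kg) — short by 17.

2517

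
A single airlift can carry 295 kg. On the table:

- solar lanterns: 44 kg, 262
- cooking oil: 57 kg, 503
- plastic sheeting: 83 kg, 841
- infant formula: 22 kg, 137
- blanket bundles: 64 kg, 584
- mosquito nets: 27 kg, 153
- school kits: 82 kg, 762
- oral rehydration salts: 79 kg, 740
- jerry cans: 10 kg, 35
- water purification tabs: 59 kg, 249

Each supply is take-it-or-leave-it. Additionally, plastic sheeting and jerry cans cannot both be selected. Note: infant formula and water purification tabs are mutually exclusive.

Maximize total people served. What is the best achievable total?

2690

By people served per kg: plastic sheeting 10.13, oral rehydration salts 9.37, school kits 9.29, blanket bundles 9.12 lead.
The ratio heuristic lands on plastic sheeting + infant formula + mosquito nets + school kits + oral rehydration salts (2633) but leaves 2 kg idle.
But cooking oil + plastic sheeting + blanket bundles + school kits fits in 286 kg and reaches 2690.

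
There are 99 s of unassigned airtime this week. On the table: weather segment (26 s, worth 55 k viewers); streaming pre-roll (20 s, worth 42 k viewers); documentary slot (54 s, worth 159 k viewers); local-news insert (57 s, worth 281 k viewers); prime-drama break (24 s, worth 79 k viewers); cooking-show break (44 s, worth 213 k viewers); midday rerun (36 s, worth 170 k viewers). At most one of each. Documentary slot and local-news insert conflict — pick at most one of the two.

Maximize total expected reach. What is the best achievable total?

451

Best packing: local-news insert + midday rerun — 93 s, 451 total.
No other feasible combination exceeds 451.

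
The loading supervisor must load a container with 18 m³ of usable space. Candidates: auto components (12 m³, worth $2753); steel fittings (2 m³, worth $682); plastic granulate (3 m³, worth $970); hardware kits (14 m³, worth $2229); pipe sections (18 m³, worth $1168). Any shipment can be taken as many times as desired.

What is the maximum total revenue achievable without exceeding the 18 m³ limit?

Taking 9×steel fittings: 18 m³ used, 6138 in revenue.
That's the maximum — no swap from here does better than 6138.

6138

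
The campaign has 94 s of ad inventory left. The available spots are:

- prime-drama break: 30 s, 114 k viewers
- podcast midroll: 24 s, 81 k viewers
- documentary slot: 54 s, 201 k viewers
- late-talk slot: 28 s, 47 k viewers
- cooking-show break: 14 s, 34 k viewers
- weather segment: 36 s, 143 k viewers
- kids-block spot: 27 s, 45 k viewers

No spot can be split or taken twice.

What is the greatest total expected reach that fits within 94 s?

Ranking by ratio (expected reach/s): weather segment 3.97, prime-drama break 3.80, documentary slot 3.72, podcast midroll 3.38.
Taking the top-ratio spots first gives prime-drama break + podcast midroll + weather segment for 338 (90 s).
Replace prime-drama break and podcast midroll with documentary slot: the trade gains 6 net, giving 344 at 90 s.
The spare 4 s is too small for any remaining spot, and no exchange beats 344.

344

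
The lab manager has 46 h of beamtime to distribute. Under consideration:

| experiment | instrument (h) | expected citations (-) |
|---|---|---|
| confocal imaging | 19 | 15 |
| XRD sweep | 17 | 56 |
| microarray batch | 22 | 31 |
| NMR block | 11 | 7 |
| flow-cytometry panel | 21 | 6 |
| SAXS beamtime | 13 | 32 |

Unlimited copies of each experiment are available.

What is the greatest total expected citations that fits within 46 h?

Ranking by ratio (expected citations/h): XRD sweep 3.29, SAXS beamtime 2.46, microarray batch 1.41, confocal imaging 0.79.
A density-first pass picks 2×XRD sweep + NMR block — 119 at 45 h.
The 28 h tied up in XRD sweep and NMR block is better spent on 2×SAXS beamtime — total rises to 120 (43 h).
The spare 3 h is too small for any remaining experiment, and no exchange beats 120.

120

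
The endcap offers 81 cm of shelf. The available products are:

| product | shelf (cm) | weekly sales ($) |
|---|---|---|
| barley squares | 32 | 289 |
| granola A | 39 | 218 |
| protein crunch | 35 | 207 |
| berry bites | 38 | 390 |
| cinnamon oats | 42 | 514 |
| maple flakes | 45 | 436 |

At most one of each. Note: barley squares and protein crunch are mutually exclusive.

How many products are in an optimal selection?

The maximum weekly sales within 81 cm is 904.
berry bites + cinnamon oats hits 904 at 80 cm.
All optima have 2 products.

2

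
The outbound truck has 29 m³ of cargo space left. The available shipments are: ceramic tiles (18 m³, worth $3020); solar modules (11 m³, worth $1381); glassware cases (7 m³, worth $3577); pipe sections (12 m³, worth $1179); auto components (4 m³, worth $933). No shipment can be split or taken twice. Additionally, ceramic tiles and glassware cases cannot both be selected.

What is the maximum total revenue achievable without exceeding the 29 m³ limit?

5891

Solar modules + glassware cases + auto components uses 22 of the 29 m³ and totals 5891.
That's the maximum — no feasible swap from here does better than 5891.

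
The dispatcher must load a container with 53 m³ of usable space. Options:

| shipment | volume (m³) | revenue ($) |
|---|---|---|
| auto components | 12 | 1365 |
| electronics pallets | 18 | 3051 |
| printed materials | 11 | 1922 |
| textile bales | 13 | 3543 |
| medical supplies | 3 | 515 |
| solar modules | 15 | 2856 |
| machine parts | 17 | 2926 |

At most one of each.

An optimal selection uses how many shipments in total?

Optimal total is 10035.
One optimal bundle: electronics pallets + textile bales + medical supplies + machine parts (51 m³).
All optima have 4 shipments.

4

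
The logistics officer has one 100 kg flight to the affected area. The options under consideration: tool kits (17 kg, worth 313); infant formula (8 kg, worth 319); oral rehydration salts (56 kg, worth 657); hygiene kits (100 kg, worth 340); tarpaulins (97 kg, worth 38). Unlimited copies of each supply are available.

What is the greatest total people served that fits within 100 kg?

12×infant formula uses 96 of the 100 kg and totals 3828.
That's the maximum — no swap from here does better than 3828.

3828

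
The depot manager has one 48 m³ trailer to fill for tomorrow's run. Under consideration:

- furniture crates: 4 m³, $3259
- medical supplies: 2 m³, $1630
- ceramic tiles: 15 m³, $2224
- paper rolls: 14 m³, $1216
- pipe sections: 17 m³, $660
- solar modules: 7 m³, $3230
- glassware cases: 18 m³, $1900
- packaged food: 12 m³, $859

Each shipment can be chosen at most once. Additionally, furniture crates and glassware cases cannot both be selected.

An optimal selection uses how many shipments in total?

5

The maximum revenue within 48 m³ is 11559.
One optimal bundle: furniture crates + medical supplies + ceramic tiles + paper rolls + solar modules (42 m³).
Every optimal selection uses 5 shipments.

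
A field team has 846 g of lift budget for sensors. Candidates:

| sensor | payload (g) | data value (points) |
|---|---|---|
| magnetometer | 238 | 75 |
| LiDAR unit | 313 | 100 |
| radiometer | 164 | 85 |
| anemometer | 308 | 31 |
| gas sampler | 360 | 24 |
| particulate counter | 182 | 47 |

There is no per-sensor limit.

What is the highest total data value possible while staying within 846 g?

425

Best packing: 5×radiometer — 820 g, 425 total.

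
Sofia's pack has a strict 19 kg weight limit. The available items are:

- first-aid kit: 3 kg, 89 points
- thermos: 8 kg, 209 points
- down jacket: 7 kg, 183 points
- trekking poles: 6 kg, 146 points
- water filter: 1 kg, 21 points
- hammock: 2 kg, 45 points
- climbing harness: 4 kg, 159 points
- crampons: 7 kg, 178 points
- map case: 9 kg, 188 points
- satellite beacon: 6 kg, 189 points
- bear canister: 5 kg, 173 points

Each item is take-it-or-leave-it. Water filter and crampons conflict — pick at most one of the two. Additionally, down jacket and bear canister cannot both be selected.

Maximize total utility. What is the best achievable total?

631

Ranking by ratio (utility/kg): climbing harness 39.75, bear canister 34.60, satellite beacon 31.50.
Best packing: first-aid kit + water filter + climbing harness + satellite beacon + bear canister — 19 kg, 631 total.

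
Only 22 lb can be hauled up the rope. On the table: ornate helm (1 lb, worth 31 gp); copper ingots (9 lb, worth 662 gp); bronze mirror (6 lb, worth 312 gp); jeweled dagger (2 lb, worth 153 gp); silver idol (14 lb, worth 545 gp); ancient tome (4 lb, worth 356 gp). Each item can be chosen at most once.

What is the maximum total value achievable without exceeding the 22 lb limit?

1514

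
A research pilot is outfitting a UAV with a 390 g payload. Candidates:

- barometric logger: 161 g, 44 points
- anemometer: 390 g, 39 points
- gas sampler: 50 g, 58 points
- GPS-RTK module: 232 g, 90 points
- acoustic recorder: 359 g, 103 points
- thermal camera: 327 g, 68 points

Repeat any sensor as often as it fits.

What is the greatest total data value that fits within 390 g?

Taking 7×gas sampler: 350 g used, 406 in data value.
That's the maximum — no swap from here does better than 406.

406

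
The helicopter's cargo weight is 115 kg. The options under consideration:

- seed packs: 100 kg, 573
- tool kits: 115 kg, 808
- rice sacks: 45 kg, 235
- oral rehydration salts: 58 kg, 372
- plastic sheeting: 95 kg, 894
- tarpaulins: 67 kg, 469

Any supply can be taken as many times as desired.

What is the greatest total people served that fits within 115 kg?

Ranking by ratio (people served/kg): plastic sheeting 9.41, tool kits 7.03, tarpaulins 7.00.
Plastic sheeting uses 95 of the 115 kg and totals 894.
Nothing else within 115 kg beats 894.

894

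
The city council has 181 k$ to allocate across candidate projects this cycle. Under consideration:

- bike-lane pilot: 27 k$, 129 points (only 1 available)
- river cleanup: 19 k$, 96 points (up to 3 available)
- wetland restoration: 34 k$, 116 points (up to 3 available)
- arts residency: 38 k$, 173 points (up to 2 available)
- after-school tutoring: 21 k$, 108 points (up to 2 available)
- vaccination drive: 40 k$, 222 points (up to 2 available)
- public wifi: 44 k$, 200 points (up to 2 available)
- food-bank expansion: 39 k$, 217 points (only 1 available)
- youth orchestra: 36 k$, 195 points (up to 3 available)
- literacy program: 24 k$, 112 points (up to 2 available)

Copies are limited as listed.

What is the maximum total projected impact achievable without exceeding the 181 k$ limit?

Taking the top-ratio projects first gives after-school tutoring + 2×vaccination drive + food-bank expansion + youth orchestra for 964 (176 k$).
The 36 k$ tied up in youth orchestra is better spent on river cleanup + after-school tutoring — total rises to 973 (180 k$).

973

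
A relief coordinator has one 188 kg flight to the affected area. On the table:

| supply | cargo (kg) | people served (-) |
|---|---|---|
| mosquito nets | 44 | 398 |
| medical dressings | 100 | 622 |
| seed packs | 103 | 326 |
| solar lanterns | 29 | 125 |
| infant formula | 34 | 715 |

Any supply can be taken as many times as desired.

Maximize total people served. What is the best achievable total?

Best packing: 5×infant formula — 170 kg, 3575 total.
The spare 18 kg is too small for any remaining supply, and no exchange beats 3575.

3575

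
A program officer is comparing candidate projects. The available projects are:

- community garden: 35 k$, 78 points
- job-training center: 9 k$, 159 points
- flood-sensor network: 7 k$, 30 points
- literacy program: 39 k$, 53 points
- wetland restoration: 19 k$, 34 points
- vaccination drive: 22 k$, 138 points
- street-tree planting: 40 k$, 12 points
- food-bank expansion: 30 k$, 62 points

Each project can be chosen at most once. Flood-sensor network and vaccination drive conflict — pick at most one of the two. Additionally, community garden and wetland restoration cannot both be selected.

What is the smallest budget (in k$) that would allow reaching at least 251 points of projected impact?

31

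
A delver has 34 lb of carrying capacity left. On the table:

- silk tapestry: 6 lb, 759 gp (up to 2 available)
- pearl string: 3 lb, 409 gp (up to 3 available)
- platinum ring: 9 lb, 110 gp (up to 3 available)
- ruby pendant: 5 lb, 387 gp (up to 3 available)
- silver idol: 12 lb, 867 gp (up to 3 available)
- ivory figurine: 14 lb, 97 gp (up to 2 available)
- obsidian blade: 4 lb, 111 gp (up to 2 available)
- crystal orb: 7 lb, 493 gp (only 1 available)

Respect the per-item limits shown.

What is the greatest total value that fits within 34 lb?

3625

By value per lb: pearl string 136.33, silk tapestry 126.50, ruby pendant 77.40, silver idol 72.25 lead.
The ratio heuristic lands on 2×silk tapestry + 3×pearl string + 2×ruby pendant (3519) but leaves 3 lb idle.
Replace ruby pendant with crystal orb: the trade gains 106 net, giving 3625 at 33 lb.
Nothing else within 34 lb beats 3625.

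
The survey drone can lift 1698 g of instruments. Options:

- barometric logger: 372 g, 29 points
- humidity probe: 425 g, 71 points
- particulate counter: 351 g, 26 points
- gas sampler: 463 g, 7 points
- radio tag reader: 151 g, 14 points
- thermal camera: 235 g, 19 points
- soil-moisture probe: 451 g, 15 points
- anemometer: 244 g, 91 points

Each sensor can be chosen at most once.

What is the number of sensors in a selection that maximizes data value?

Best achievable data value is 236.
For example barometric logger + humidity probe + particulate counter + thermal camera + anemometer achieves it, using 1627 g.
All optima have 5 sensors.

5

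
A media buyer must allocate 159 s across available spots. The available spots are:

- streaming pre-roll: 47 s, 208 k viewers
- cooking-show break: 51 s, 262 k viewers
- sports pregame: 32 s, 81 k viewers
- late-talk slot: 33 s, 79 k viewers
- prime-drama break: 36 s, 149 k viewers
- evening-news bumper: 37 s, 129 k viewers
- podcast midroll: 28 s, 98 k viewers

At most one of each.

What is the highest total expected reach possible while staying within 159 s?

649

Filling by ratio: streaming pre-roll + cooking-show break + prime-drama break for 619, with 25 s left unused.
Dropping prime-drama break frees 36 s; slotting in sports pregame + podcast midroll (60 s) lifts the total to 649 at 158 s.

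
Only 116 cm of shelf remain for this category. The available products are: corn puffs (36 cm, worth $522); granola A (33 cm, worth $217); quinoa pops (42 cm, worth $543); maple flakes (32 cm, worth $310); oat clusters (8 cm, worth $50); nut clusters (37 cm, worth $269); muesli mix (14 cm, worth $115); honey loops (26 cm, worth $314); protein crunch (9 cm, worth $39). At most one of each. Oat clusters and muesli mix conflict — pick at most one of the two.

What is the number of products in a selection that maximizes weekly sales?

4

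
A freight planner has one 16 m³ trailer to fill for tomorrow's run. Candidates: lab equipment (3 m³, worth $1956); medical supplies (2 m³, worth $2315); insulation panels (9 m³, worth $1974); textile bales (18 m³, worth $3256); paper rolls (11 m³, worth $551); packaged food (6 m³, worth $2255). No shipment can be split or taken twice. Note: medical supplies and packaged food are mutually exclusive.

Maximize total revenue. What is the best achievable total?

6245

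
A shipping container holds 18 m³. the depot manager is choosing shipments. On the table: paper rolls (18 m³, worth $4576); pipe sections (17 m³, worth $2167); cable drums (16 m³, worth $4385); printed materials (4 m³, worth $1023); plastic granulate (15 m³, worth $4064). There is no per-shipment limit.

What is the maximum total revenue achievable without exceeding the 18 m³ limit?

4576

Density check — cable drums 274.06, plastic granulate 270.93, printed materials 255.75, paper rolls 254.22 are the best per m³.
A density-first pass picks cable drums — 4385 at 16 m³.
Dropping cable drums frees 16 m³; slotting in paper rolls (18 m³) lifts the total to 4576 at 18 m³.
No other feasible combination exceeds 4576.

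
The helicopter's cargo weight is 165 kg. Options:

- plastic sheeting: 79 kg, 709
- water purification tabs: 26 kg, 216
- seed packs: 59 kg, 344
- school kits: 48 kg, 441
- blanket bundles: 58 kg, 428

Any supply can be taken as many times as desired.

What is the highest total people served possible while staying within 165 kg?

1418

Density check — school kits 9.19, plastic sheeting 8.97, water purification tabs 8.31, blanket bundles 7.38 are the best per kg.
Filling by ratio: 3×school kits for 1323, with 21 kg left unused.
The 144 kg tied up in 3×school kits is better spent on 2×plastic sheeting — total rises to 1418 (158 kg).
Nothing else within 165 kg beats 1418.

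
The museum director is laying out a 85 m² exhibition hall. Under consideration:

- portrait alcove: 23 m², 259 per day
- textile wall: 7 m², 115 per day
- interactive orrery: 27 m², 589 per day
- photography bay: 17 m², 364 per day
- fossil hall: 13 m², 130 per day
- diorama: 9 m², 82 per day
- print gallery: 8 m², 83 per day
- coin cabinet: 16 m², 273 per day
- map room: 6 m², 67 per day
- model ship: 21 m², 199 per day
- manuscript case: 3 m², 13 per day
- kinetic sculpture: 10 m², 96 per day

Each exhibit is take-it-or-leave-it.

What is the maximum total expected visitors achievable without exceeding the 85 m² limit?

The ratio heuristic lands on textile wall + interactive orrery + photography bay + print gallery + coin cabinet + map room + manuscript case (1504) but leaves 1 m² idle.
The 9 m² tied up in map room and manuscript case is better spent on kinetic sculpture — total rises to 1520 (85 m²).
Next best is textile wall + interactive orrery + photography bay + diorama + print gallery + coin cabinet at 1506 (84 m²) — short by 14.

1520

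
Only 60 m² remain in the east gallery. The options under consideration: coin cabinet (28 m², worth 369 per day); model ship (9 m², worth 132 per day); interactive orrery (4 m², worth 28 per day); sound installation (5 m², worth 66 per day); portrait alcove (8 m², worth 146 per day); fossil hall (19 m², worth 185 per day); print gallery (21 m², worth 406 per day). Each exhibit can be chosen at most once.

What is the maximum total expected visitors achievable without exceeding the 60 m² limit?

921

The ratio heuristic lands on model ship + interactive orrery + sound installation + portrait alcove + print gallery (778) but leaves 13 m² idle.
Dropping model ship and interactive orrery and sound installation frees 18 m²; slotting in coin cabinet (28 m²) lifts the total to 921 at 57 m².
The spare 3 m² is too small for any remaining exhibit, and no exchange beats 921.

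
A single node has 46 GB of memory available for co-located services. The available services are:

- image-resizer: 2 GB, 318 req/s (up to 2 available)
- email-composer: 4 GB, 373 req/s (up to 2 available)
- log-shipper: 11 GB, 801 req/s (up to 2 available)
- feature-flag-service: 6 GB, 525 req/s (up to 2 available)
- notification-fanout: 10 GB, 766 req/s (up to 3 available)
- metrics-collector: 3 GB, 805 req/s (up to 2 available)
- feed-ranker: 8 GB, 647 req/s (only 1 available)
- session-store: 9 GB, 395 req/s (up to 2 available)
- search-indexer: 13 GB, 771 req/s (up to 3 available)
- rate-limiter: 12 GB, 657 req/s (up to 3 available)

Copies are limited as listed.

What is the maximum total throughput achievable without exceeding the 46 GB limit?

5201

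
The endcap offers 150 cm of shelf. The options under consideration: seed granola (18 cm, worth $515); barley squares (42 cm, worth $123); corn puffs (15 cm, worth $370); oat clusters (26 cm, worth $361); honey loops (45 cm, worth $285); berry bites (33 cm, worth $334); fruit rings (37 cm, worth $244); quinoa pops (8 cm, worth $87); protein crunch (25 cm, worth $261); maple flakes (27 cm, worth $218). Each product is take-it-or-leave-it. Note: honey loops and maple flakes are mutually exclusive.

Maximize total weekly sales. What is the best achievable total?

2059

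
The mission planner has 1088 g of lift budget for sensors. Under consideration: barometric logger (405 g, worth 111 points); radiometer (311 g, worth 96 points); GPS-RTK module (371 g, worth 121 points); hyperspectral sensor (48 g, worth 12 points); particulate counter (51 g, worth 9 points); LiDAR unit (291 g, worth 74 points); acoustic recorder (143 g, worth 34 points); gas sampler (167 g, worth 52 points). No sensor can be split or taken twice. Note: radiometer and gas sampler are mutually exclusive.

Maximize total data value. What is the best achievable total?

Barometric logger + radiometer + GPS-RTK module uses 1087 of the 1088 g and totals 328.
Runner-up barometric logger + GPS-RTK module + acoustic recorder + gas sampler tops out at 318.

328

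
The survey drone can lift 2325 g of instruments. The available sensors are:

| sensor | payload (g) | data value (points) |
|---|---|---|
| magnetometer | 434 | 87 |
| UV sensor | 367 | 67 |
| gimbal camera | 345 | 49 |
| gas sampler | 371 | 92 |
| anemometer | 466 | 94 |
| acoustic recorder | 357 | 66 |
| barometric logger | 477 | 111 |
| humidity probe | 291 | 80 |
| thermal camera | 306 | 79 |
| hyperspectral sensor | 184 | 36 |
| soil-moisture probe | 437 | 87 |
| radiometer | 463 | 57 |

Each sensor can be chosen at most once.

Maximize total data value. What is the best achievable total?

By data value per g: humidity probe 0.27, thermal camera 0.26, gas sampler 0.25, barometric logger 0.23 lead.
Greedy by ratio would take gas sampler + anemometer + barometric logger + humidity probe + thermal camera + hyperspectral sensor: 2095 g used, total 492.
The 650 g tied up in anemometer and hyperspectral sensor is better spent on magnetometer + soil-moisture probe — total rises to 536 (2316 g).
Runner-up UV sensor + gas sampler + anemometer + barometric logger + humidity probe + thermal camera tops out at 523.

536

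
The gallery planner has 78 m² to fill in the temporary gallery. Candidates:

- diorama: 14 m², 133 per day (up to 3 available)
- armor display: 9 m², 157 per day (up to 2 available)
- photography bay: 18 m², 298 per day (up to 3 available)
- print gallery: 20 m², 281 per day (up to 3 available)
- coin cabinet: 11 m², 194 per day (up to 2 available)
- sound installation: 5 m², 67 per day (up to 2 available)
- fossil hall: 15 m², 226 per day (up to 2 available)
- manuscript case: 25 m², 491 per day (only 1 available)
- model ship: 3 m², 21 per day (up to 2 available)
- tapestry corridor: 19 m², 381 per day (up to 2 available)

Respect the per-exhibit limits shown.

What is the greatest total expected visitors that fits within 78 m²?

The ratio heuristic lands on coin cabinet + manuscript case + model ship + 2×tapestry corridor (1468) but leaves 1 m² idle.
Replace coin cabinet and model ship with fossil hall: the trade gains 11 net, giving 1479 at 78 m².
No other feasible combination exceeds 1479.

1479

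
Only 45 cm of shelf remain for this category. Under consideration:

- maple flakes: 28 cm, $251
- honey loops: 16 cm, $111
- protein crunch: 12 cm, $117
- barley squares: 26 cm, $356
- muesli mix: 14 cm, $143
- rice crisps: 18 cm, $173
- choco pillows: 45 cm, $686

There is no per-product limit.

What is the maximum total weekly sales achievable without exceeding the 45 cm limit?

By weekly sales per cm: choco pillows 15.24, barley squares 13.69, muesli mix 10.21, protein crunch 9.75 lead.
Best packing: choco pillows — 45 cm, 686 total.

686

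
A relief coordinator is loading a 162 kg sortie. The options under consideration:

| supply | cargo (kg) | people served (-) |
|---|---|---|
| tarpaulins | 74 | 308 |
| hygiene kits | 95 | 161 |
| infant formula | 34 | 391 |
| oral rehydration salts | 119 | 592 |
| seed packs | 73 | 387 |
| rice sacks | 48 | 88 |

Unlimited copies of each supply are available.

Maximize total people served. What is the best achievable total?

Taking 4×infant formula: 136 kg used, 1564 in people served.
The spare 26 kg is too small for any remaining supply, and no exchange beats 1564.

1564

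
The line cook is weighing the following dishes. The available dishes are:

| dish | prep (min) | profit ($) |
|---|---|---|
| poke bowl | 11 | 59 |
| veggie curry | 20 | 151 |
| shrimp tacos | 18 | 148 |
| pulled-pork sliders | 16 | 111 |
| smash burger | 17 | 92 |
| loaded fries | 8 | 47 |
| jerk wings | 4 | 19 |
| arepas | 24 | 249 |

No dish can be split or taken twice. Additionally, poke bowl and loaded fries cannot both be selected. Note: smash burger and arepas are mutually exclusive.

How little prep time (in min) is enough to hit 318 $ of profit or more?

Need the lightest bundle worth ≥ 318.
poke bowl + jerk wings + arepas reaches 327 using 39 min.
Below 39 min the best achievable stays under 318.

39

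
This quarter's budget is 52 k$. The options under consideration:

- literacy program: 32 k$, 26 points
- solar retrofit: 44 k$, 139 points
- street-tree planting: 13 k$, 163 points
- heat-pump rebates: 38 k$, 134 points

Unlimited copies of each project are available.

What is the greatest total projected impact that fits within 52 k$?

Best packing: 4×street-tree planting — 52 k$, 652 total.

652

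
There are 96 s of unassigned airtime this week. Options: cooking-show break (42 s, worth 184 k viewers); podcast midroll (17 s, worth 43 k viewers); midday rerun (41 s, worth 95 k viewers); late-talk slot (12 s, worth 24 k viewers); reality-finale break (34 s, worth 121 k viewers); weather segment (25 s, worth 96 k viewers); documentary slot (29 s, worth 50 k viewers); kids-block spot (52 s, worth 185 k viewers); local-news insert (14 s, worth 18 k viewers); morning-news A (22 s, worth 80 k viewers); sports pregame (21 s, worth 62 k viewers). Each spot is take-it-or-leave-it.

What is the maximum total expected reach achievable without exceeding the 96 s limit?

By expected reach per s: cooking-show break 4.38, weather segment 3.84, morning-news A 3.64 lead.
Greedy by ratio would take cooking-show break + weather segment + morning-news A: 89 s used, total 360.
Dropping weather segment and morning-news A frees 47 s; slotting in kids-block spot (52 s) lifts the total to 369 at 94 s.

369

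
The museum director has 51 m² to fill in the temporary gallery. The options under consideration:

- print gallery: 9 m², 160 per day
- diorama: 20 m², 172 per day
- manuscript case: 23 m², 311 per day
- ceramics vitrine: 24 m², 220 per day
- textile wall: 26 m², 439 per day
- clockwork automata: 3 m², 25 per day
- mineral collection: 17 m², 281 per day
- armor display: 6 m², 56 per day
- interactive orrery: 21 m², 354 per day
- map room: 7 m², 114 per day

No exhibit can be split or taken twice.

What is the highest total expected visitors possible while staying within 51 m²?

Ranking by ratio (expected visitors/m²): print gallery 17.78, textile wall 16.88, interactive orrery 16.86.
Taking the top-ratio exhibits first gives print gallery + textile wall + clockwork automata + armor display + map room for 794 (51 m²).
The 18 m² tied up in print gallery and clockwork automata and armor display is better spent on mineral collection — total rises to 834 (50 m²).
An exhaustive check of the 1024 subsets confirms 834.

834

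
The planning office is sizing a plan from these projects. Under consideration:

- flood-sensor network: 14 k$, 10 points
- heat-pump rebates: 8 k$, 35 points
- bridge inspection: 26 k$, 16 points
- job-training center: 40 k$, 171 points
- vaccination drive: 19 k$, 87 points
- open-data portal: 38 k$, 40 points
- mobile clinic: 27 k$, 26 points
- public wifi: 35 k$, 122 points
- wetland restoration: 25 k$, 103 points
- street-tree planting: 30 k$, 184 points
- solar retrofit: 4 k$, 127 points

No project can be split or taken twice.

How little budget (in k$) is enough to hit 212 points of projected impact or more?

Look for the lowest-budget combination reaching 212.
Taking vaccination drive + solar retrofit gives 214 (≥ 212) for 23 k$.
No combination under 23 k$ hits 212.

23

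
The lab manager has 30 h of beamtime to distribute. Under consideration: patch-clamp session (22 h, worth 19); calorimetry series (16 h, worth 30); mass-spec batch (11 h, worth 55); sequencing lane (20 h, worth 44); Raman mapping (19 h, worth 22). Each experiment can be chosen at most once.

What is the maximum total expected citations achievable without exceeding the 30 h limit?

Taking calorimetry series + mass-spec batch: 27 h used, 85 in expected citations.
Next best is mass-spec batch + Raman mapping at 77 (30 h) — short by 8.

85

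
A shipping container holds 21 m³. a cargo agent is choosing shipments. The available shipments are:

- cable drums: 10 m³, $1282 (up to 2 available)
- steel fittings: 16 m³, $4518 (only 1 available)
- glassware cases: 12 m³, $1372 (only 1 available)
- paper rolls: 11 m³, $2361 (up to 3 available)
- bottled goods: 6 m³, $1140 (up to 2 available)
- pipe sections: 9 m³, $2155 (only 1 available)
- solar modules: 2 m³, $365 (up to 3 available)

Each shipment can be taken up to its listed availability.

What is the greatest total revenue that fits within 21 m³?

5248

The ratio ordering already packs tightly: steel fittings + 2×solar modules, 20 m³, 5248.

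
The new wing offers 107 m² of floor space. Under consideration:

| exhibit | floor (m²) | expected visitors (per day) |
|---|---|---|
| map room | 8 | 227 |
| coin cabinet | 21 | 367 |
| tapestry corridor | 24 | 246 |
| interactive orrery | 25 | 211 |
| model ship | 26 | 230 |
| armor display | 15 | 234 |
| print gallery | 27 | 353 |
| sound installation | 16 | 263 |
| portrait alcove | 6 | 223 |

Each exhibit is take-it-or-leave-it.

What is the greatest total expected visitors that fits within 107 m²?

Filling by ratio: map room + coin cabinet + armor display + print gallery + sound installation + portrait alcove for 1667, with 14 m² left unused.
The 15 m² tied up in armor display is better spent on tapestry corridor — total rises to 1679 (102 m²).

1679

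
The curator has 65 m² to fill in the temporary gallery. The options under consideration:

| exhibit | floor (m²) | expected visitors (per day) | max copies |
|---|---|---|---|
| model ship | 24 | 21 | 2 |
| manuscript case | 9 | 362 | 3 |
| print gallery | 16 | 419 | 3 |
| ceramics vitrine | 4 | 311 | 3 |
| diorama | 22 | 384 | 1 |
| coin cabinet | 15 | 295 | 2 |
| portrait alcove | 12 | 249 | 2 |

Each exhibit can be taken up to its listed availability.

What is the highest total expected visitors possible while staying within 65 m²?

The ratio heuristic lands on 3×manuscript case + print gallery + 3×ceramics vitrine (2438) but leaves 10 m² idle.
Replace print gallery with 2×portrait alcove: the trade gains 79 net, giving 2517 at 63 m².

2517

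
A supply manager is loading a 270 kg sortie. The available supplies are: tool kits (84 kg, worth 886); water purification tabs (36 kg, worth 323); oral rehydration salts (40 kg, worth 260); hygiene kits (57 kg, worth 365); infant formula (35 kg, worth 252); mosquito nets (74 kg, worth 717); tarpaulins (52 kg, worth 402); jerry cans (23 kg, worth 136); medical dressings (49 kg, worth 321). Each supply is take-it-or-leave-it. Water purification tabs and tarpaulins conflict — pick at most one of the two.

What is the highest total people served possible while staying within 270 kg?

2438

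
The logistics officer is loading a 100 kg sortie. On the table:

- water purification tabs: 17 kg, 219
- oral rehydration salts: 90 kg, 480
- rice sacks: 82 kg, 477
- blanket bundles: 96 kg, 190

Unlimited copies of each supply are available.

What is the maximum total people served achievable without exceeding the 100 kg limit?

1095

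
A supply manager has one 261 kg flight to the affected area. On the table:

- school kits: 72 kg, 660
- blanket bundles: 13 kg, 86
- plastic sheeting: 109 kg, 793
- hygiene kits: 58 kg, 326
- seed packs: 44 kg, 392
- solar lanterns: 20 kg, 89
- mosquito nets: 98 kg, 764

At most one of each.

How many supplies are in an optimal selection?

Best achievable people served is 2020.
school kits + blanket bundles + plastic sheeting + seed packs + solar lanterns hits 2020 at 258 kg.
Any selection reaching 2020 contains exactly 5 supplies.

5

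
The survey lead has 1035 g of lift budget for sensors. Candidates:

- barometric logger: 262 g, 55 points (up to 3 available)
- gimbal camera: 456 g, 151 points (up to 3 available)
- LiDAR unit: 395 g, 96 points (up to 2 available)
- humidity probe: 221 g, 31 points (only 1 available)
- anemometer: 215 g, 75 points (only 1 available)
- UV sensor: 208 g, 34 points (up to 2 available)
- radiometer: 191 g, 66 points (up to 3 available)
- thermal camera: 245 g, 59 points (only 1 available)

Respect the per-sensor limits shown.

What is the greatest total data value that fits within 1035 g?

The ratio heuristic lands on anemometer + 3×radiometer + thermal camera (332) but leaves 2 g idle.
Dropping anemometer and thermal camera frees 460 g; slotting in gimbal camera (456 g) lifts the total to 349 at 1029 g.

349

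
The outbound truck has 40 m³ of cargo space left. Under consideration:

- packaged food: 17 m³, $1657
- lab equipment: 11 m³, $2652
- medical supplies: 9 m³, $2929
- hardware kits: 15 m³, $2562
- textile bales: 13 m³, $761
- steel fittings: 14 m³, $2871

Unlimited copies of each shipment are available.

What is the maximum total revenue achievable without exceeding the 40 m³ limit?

11716

Best packing: 4×medical supplies — 36 m³, 11716 total.
The spare 4 m³ is too small for any remaining shipment, and no exchange beats 11716.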